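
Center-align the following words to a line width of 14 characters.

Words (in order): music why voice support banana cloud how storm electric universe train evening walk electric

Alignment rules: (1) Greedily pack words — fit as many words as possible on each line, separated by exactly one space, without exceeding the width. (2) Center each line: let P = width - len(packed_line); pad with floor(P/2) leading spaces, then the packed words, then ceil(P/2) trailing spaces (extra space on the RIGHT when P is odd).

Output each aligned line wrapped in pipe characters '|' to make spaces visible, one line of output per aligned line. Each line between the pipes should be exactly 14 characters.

Line 1: ['music', 'why'] (min_width=9, slack=5)
Line 2: ['voice', 'support'] (min_width=13, slack=1)
Line 3: ['banana', 'cloud'] (min_width=12, slack=2)
Line 4: ['how', 'storm'] (min_width=9, slack=5)
Line 5: ['electric'] (min_width=8, slack=6)
Line 6: ['universe', 'train'] (min_width=14, slack=0)
Line 7: ['evening', 'walk'] (min_width=12, slack=2)
Line 8: ['electric'] (min_width=8, slack=6)

Answer: |  music why   |
|voice support |
| banana cloud |
|  how storm   |
|   electric   |
|universe train|
| evening walk |
|   electric   |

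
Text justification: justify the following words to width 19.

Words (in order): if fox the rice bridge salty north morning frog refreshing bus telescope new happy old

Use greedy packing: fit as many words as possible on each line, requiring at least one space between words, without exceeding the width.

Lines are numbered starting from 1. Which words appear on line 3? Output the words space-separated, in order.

Answer: morning frog

Derivation:
Line 1: ['if', 'fox', 'the', 'rice'] (min_width=15, slack=4)
Line 2: ['bridge', 'salty', 'north'] (min_width=18, slack=1)
Line 3: ['morning', 'frog'] (min_width=12, slack=7)
Line 4: ['refreshing', 'bus'] (min_width=14, slack=5)
Line 5: ['telescope', 'new', 'happy'] (min_width=19, slack=0)
Line 6: ['old'] (min_width=3, slack=16)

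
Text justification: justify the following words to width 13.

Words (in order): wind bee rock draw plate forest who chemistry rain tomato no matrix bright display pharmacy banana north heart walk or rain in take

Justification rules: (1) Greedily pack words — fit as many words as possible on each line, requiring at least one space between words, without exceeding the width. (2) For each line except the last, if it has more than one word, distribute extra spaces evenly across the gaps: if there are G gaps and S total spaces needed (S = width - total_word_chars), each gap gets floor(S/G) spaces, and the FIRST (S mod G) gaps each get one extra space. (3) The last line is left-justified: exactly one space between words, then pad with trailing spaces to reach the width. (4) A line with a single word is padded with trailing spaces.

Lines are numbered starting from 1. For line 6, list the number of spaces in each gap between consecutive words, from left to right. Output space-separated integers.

Line 1: ['wind', 'bee', 'rock'] (min_width=13, slack=0)
Line 2: ['draw', 'plate'] (min_width=10, slack=3)
Line 3: ['forest', 'who'] (min_width=10, slack=3)
Line 4: ['chemistry'] (min_width=9, slack=4)
Line 5: ['rain', 'tomato'] (min_width=11, slack=2)
Line 6: ['no', 'matrix'] (min_width=9, slack=4)
Line 7: ['bright'] (min_width=6, slack=7)
Line 8: ['display'] (min_width=7, slack=6)
Line 9: ['pharmacy'] (min_width=8, slack=5)
Line 10: ['banana', 'north'] (min_width=12, slack=1)
Line 11: ['heart', 'walk', 'or'] (min_width=13, slack=0)
Line 12: ['rain', 'in', 'take'] (min_width=12, slack=1)

Answer: 5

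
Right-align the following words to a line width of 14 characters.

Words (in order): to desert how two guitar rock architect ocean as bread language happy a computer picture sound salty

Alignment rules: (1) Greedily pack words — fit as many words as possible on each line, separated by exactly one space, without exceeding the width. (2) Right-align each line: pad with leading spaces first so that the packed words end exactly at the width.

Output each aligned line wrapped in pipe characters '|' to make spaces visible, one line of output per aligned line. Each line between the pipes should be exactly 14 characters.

Answer: | to desert how|
|    two guitar|
|rock architect|
|ocean as bread|
|language happy|
|    a computer|
| picture sound|
|         salty|

Derivation:
Line 1: ['to', 'desert', 'how'] (min_width=13, slack=1)
Line 2: ['two', 'guitar'] (min_width=10, slack=4)
Line 3: ['rock', 'architect'] (min_width=14, slack=0)
Line 4: ['ocean', 'as', 'bread'] (min_width=14, slack=0)
Line 5: ['language', 'happy'] (min_width=14, slack=0)
Line 6: ['a', 'computer'] (min_width=10, slack=4)
Line 7: ['picture', 'sound'] (min_width=13, slack=1)
Line 8: ['salty'] (min_width=5, slack=9)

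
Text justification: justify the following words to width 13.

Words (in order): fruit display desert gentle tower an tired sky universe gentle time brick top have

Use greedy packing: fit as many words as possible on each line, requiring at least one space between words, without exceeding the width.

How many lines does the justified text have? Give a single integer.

Answer: 8

Derivation:
Line 1: ['fruit', 'display'] (min_width=13, slack=0)
Line 2: ['desert', 'gentle'] (min_width=13, slack=0)
Line 3: ['tower', 'an'] (min_width=8, slack=5)
Line 4: ['tired', 'sky'] (min_width=9, slack=4)
Line 5: ['universe'] (min_width=8, slack=5)
Line 6: ['gentle', 'time'] (min_width=11, slack=2)
Line 7: ['brick', 'top'] (min_width=9, slack=4)
Line 8: ['have'] (min_width=4, slack=9)
Total lines: 8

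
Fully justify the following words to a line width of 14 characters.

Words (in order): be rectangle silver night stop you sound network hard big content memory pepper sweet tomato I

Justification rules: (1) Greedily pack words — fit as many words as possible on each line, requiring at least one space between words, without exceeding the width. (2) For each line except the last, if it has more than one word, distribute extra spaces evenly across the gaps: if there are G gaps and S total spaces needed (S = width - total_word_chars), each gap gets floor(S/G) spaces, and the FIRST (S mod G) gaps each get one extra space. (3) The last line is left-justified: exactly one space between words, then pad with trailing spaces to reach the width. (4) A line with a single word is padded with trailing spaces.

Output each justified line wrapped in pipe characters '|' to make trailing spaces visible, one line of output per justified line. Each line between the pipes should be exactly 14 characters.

Line 1: ['be', 'rectangle'] (min_width=12, slack=2)
Line 2: ['silver', 'night'] (min_width=12, slack=2)
Line 3: ['stop', 'you', 'sound'] (min_width=14, slack=0)
Line 4: ['network', 'hard'] (min_width=12, slack=2)
Line 5: ['big', 'content'] (min_width=11, slack=3)
Line 6: ['memory', 'pepper'] (min_width=13, slack=1)
Line 7: ['sweet', 'tomato', 'I'] (min_width=14, slack=0)

Answer: |be   rectangle|
|silver   night|
|stop you sound|
|network   hard|
|big    content|
|memory  pepper|
|sweet tomato I|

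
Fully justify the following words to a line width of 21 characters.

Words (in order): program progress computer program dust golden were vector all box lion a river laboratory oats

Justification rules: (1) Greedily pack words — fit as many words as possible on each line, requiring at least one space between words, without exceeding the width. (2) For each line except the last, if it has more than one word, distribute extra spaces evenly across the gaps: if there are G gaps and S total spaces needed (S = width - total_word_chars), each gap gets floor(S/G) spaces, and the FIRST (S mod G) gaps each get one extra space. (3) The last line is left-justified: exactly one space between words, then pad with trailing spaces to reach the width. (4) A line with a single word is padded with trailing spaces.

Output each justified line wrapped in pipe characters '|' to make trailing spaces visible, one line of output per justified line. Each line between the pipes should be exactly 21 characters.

Answer: |program      progress|
|computer program dust|
|golden   were  vector|
|all  box lion a river|
|laboratory oats      |

Derivation:
Line 1: ['program', 'progress'] (min_width=16, slack=5)
Line 2: ['computer', 'program', 'dust'] (min_width=21, slack=0)
Line 3: ['golden', 'were', 'vector'] (min_width=18, slack=3)
Line 4: ['all', 'box', 'lion', 'a', 'river'] (min_width=20, slack=1)
Line 5: ['laboratory', 'oats'] (min_width=15, slack=6)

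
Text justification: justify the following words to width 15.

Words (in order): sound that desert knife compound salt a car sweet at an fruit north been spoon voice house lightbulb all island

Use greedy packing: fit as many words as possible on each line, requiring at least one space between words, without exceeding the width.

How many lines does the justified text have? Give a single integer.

Line 1: ['sound', 'that'] (min_width=10, slack=5)
Line 2: ['desert', 'knife'] (min_width=12, slack=3)
Line 3: ['compound', 'salt', 'a'] (min_width=15, slack=0)
Line 4: ['car', 'sweet', 'at', 'an'] (min_width=15, slack=0)
Line 5: ['fruit', 'north'] (min_width=11, slack=4)
Line 6: ['been', 'spoon'] (min_width=10, slack=5)
Line 7: ['voice', 'house'] (min_width=11, slack=4)
Line 8: ['lightbulb', 'all'] (min_width=13, slack=2)
Line 9: ['island'] (min_width=6, slack=9)
Total lines: 9

Answer: 9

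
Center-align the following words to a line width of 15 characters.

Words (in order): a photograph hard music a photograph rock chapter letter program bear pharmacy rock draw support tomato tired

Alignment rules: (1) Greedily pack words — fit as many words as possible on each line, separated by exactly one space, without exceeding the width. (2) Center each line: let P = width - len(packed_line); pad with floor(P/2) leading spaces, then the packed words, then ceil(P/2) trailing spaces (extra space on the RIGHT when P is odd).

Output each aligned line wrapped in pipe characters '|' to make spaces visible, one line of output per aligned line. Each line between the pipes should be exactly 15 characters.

Line 1: ['a', 'photograph'] (min_width=12, slack=3)
Line 2: ['hard', 'music', 'a'] (min_width=12, slack=3)
Line 3: ['photograph', 'rock'] (min_width=15, slack=0)
Line 4: ['chapter', 'letter'] (min_width=14, slack=1)
Line 5: ['program', 'bear'] (min_width=12, slack=3)
Line 6: ['pharmacy', 'rock'] (min_width=13, slack=2)
Line 7: ['draw', 'support'] (min_width=12, slack=3)
Line 8: ['tomato', 'tired'] (min_width=12, slack=3)

Answer: | a photograph  |
| hard music a  |
|photograph rock|
|chapter letter |
| program bear  |
| pharmacy rock |
| draw support  |
| tomato tired  |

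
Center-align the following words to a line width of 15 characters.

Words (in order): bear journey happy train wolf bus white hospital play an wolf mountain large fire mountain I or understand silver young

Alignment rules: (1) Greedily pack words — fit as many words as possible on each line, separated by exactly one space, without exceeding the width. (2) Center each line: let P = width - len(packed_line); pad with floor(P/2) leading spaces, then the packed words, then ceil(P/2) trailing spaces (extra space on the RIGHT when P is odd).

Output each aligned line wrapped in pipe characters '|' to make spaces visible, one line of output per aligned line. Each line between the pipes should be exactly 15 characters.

Line 1: ['bear', 'journey'] (min_width=12, slack=3)
Line 2: ['happy', 'train'] (min_width=11, slack=4)
Line 3: ['wolf', 'bus', 'white'] (min_width=14, slack=1)
Line 4: ['hospital', 'play'] (min_width=13, slack=2)
Line 5: ['an', 'wolf'] (min_width=7, slack=8)
Line 6: ['mountain', 'large'] (min_width=14, slack=1)
Line 7: ['fire', 'mountain', 'I'] (min_width=15, slack=0)
Line 8: ['or', 'understand'] (min_width=13, slack=2)
Line 9: ['silver', 'young'] (min_width=12, slack=3)

Answer: | bear journey  |
|  happy train  |
|wolf bus white |
| hospital play |
|    an wolf    |
|mountain large |
|fire mountain I|
| or understand |
| silver young  |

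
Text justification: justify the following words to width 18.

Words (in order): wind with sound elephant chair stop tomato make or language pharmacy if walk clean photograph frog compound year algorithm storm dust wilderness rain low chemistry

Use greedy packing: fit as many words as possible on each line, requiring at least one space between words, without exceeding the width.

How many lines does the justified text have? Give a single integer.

Line 1: ['wind', 'with', 'sound'] (min_width=15, slack=3)
Line 2: ['elephant', 'chair'] (min_width=14, slack=4)
Line 3: ['stop', 'tomato', 'make'] (min_width=16, slack=2)
Line 4: ['or', 'language'] (min_width=11, slack=7)
Line 5: ['pharmacy', 'if', 'walk'] (min_width=16, slack=2)
Line 6: ['clean', 'photograph'] (min_width=16, slack=2)
Line 7: ['frog', 'compound', 'year'] (min_width=18, slack=0)
Line 8: ['algorithm', 'storm'] (min_width=15, slack=3)
Line 9: ['dust', 'wilderness'] (min_width=15, slack=3)
Line 10: ['rain', 'low', 'chemistry'] (min_width=18, slack=0)
Total lines: 10

Answer: 10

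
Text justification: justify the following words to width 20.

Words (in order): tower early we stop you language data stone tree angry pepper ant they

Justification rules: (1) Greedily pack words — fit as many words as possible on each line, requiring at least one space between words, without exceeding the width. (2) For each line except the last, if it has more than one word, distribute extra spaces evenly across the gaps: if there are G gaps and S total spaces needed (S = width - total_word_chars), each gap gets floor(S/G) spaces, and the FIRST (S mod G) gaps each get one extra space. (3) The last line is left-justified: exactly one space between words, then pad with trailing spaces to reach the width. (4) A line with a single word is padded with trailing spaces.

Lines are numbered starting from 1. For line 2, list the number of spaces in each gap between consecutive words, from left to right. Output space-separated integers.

Answer: 3 2

Derivation:
Line 1: ['tower', 'early', 'we', 'stop'] (min_width=19, slack=1)
Line 2: ['you', 'language', 'data'] (min_width=17, slack=3)
Line 3: ['stone', 'tree', 'angry'] (min_width=16, slack=4)
Line 4: ['pepper', 'ant', 'they'] (min_width=15, slack=5)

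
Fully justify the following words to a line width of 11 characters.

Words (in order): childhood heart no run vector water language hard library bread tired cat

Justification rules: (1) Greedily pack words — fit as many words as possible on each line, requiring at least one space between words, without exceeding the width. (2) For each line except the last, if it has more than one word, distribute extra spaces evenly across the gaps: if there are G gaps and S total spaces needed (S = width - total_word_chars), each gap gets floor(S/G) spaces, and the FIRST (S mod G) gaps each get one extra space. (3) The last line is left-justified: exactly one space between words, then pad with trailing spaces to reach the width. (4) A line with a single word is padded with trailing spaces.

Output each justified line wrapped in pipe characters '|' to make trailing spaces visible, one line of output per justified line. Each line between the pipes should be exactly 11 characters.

Line 1: ['childhood'] (min_width=9, slack=2)
Line 2: ['heart', 'no'] (min_width=8, slack=3)
Line 3: ['run', 'vector'] (min_width=10, slack=1)
Line 4: ['water'] (min_width=5, slack=6)
Line 5: ['language'] (min_width=8, slack=3)
Line 6: ['hard'] (min_width=4, slack=7)
Line 7: ['library'] (min_width=7, slack=4)
Line 8: ['bread', 'tired'] (min_width=11, slack=0)
Line 9: ['cat'] (min_width=3, slack=8)

Answer: |childhood  |
|heart    no|
|run  vector|
|water      |
|language   |
|hard       |
|library    |
|bread tired|
|cat        |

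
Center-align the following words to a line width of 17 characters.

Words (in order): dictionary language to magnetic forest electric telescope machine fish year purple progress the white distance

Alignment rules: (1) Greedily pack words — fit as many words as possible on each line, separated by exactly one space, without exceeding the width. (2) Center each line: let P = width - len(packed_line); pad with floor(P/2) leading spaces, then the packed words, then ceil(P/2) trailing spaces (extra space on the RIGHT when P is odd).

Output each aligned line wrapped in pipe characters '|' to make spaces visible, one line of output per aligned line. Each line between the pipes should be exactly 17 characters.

Line 1: ['dictionary'] (min_width=10, slack=7)
Line 2: ['language', 'to'] (min_width=11, slack=6)
Line 3: ['magnetic', 'forest'] (min_width=15, slack=2)
Line 4: ['electric'] (min_width=8, slack=9)
Line 5: ['telescope', 'machine'] (min_width=17, slack=0)
Line 6: ['fish', 'year', 'purple'] (min_width=16, slack=1)
Line 7: ['progress', 'the'] (min_width=12, slack=5)
Line 8: ['white', 'distance'] (min_width=14, slack=3)

Answer: |   dictionary    |
|   language to   |
| magnetic forest |
|    electric     |
|telescope machine|
|fish year purple |
|  progress the   |
| white distance  |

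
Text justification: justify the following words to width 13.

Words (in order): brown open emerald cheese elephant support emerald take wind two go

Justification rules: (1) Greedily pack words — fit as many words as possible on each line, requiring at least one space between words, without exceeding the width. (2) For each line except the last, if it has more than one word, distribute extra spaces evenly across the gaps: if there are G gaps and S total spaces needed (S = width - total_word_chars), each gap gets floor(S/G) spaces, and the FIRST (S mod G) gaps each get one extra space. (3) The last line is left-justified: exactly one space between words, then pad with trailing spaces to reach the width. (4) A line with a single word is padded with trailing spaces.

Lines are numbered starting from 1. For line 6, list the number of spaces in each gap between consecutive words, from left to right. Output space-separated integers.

Answer: 2

Derivation:
Line 1: ['brown', 'open'] (min_width=10, slack=3)
Line 2: ['emerald'] (min_width=7, slack=6)
Line 3: ['cheese'] (min_width=6, slack=7)
Line 4: ['elephant'] (min_width=8, slack=5)
Line 5: ['support'] (min_width=7, slack=6)
Line 6: ['emerald', 'take'] (min_width=12, slack=1)
Line 7: ['wind', 'two', 'go'] (min_width=11, slack=2)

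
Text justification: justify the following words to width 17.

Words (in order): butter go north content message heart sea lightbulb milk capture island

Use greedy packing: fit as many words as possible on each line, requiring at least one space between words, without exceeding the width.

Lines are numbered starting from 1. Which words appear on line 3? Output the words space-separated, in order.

Line 1: ['butter', 'go', 'north'] (min_width=15, slack=2)
Line 2: ['content', 'message'] (min_width=15, slack=2)
Line 3: ['heart', 'sea'] (min_width=9, slack=8)
Line 4: ['lightbulb', 'milk'] (min_width=14, slack=3)
Line 5: ['capture', 'island'] (min_width=14, slack=3)

Answer: heart sea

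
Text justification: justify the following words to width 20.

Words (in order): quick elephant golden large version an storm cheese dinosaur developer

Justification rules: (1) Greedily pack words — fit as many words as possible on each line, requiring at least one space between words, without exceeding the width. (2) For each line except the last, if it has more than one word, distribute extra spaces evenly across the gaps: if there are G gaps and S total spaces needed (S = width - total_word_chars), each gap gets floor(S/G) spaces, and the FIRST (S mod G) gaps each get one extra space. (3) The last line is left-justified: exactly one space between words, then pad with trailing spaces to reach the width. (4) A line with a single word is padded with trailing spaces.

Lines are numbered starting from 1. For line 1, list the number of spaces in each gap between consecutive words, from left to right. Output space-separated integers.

Line 1: ['quick', 'elephant'] (min_width=14, slack=6)
Line 2: ['golden', 'large', 'version'] (min_width=20, slack=0)
Line 3: ['an', 'storm', 'cheese'] (min_width=15, slack=5)
Line 4: ['dinosaur', 'developer'] (min_width=18, slack=2)

Answer: 7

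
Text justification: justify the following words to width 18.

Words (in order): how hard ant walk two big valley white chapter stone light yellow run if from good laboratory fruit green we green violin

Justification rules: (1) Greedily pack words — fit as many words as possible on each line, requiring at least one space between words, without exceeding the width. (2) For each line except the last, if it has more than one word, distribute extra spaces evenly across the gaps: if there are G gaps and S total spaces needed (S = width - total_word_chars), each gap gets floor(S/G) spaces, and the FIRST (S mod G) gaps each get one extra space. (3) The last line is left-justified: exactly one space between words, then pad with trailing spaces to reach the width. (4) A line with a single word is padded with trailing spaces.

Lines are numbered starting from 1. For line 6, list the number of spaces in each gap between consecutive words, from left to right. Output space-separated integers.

Line 1: ['how', 'hard', 'ant', 'walk'] (min_width=17, slack=1)
Line 2: ['two', 'big', 'valley'] (min_width=14, slack=4)
Line 3: ['white', 'chapter'] (min_width=13, slack=5)
Line 4: ['stone', 'light', 'yellow'] (min_width=18, slack=0)
Line 5: ['run', 'if', 'from', 'good'] (min_width=16, slack=2)
Line 6: ['laboratory', 'fruit'] (min_width=16, slack=2)
Line 7: ['green', 'we', 'green'] (min_width=14, slack=4)
Line 8: ['violin'] (min_width=6, slack=12)

Answer: 3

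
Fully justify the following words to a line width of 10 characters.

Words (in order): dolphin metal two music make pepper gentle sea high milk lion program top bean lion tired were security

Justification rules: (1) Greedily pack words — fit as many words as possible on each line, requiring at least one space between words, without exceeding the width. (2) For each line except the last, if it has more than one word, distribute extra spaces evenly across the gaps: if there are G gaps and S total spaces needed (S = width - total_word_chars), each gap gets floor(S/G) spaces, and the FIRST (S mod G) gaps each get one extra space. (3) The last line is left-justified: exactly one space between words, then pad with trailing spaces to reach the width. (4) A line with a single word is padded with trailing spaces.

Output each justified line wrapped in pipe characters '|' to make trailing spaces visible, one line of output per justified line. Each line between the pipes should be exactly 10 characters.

Answer: |dolphin   |
|metal  two|
|music make|
|pepper    |
|gentle sea|
|high  milk|
|lion      |
|program   |
|top   bean|
|lion tired|
|were      |
|security  |

Derivation:
Line 1: ['dolphin'] (min_width=7, slack=3)
Line 2: ['metal', 'two'] (min_width=9, slack=1)
Line 3: ['music', 'make'] (min_width=10, slack=0)
Line 4: ['pepper'] (min_width=6, slack=4)
Line 5: ['gentle', 'sea'] (min_width=10, slack=0)
Line 6: ['high', 'milk'] (min_width=9, slack=1)
Line 7: ['lion'] (min_width=4, slack=6)
Line 8: ['program'] (min_width=7, slack=3)
Line 9: ['top', 'bean'] (min_width=8, slack=2)
Line 10: ['lion', 'tired'] (min_width=10, slack=0)
Line 11: ['were'] (min_width=4, slack=6)
Line 12: ['security'] (min_width=8, slack=2)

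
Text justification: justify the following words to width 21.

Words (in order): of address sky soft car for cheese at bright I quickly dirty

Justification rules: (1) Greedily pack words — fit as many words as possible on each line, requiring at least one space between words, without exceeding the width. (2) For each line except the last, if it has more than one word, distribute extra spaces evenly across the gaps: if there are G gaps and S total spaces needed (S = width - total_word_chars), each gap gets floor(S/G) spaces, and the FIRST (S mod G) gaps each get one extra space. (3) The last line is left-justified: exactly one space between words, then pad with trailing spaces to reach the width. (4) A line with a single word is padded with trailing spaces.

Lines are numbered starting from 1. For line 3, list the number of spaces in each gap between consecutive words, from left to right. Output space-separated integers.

Answer: 4 3

Derivation:
Line 1: ['of', 'address', 'sky', 'soft'] (min_width=19, slack=2)
Line 2: ['car', 'for', 'cheese', 'at'] (min_width=17, slack=4)
Line 3: ['bright', 'I', 'quickly'] (min_width=16, slack=5)
Line 4: ['dirty'] (min_width=5, slack=16)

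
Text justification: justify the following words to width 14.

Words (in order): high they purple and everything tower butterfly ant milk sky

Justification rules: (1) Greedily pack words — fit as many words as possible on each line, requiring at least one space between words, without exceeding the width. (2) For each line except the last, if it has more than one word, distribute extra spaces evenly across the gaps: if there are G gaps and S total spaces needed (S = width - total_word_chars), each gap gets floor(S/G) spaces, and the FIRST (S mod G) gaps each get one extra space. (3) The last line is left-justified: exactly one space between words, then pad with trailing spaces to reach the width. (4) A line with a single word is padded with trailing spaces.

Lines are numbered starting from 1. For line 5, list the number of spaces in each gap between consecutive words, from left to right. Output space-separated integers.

Answer: 2

Derivation:
Line 1: ['high', 'they'] (min_width=9, slack=5)
Line 2: ['purple', 'and'] (min_width=10, slack=4)
Line 3: ['everything'] (min_width=10, slack=4)
Line 4: ['tower'] (min_width=5, slack=9)
Line 5: ['butterfly', 'ant'] (min_width=13, slack=1)
Line 6: ['milk', 'sky'] (min_width=8, slack=6)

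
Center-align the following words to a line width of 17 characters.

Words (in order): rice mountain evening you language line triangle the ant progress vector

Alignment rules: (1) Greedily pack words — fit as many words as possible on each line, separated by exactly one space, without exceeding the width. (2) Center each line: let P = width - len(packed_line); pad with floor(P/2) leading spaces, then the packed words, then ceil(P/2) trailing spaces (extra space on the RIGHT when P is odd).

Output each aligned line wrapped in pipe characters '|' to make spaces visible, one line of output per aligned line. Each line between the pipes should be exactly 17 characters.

Answer: |  rice mountain  |
|   evening you   |
|  language line  |
|triangle the ant |
| progress vector |

Derivation:
Line 1: ['rice', 'mountain'] (min_width=13, slack=4)
Line 2: ['evening', 'you'] (min_width=11, slack=6)
Line 3: ['language', 'line'] (min_width=13, slack=4)
Line 4: ['triangle', 'the', 'ant'] (min_width=16, slack=1)
Line 5: ['progress', 'vector'] (min_width=15, slack=2)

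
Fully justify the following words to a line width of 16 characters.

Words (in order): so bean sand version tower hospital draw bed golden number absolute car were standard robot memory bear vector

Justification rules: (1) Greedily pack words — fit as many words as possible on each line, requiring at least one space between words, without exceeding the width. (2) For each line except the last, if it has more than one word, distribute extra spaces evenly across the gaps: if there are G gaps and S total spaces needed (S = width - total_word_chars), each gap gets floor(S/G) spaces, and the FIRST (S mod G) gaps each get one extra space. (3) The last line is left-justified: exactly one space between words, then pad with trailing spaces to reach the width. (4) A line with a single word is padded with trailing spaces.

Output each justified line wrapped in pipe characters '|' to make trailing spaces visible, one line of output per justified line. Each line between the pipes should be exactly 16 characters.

Line 1: ['so', 'bean', 'sand'] (min_width=12, slack=4)
Line 2: ['version', 'tower'] (min_width=13, slack=3)
Line 3: ['hospital', 'draw'] (min_width=13, slack=3)
Line 4: ['bed', 'golden'] (min_width=10, slack=6)
Line 5: ['number', 'absolute'] (min_width=15, slack=1)
Line 6: ['car', 'were'] (min_width=8, slack=8)
Line 7: ['standard', 'robot'] (min_width=14, slack=2)
Line 8: ['memory', 'bear'] (min_width=11, slack=5)
Line 9: ['vector'] (min_width=6, slack=10)

Answer: |so   bean   sand|
|version    tower|
|hospital    draw|
|bed       golden|
|number  absolute|
|car         were|
|standard   robot|
|memory      bear|
|vector          |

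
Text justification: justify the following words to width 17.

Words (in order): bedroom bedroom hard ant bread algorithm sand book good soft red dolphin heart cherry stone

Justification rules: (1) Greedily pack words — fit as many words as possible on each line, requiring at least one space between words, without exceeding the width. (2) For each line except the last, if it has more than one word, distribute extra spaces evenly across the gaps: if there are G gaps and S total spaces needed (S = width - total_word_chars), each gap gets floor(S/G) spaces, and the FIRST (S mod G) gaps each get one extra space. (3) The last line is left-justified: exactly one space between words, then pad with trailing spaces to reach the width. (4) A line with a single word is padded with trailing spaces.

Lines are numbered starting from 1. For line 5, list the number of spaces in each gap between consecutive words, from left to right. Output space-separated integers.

Answer: 1 1

Derivation:
Line 1: ['bedroom', 'bedroom'] (min_width=15, slack=2)
Line 2: ['hard', 'ant', 'bread'] (min_width=14, slack=3)
Line 3: ['algorithm', 'sand'] (min_width=14, slack=3)
Line 4: ['book', 'good', 'soft'] (min_width=14, slack=3)
Line 5: ['red', 'dolphin', 'heart'] (min_width=17, slack=0)
Line 6: ['cherry', 'stone'] (min_width=12, slack=5)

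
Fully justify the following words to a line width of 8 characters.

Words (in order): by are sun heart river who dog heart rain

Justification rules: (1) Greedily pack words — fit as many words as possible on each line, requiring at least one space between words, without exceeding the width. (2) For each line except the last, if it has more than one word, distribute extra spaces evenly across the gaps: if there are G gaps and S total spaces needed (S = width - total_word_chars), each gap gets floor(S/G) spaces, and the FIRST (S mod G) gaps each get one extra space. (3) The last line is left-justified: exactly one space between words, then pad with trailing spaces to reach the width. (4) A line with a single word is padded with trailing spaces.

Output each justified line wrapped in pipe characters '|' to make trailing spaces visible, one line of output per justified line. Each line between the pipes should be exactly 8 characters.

Line 1: ['by', 'are'] (min_width=6, slack=2)
Line 2: ['sun'] (min_width=3, slack=5)
Line 3: ['heart'] (min_width=5, slack=3)
Line 4: ['river'] (min_width=5, slack=3)
Line 5: ['who', 'dog'] (min_width=7, slack=1)
Line 6: ['heart'] (min_width=5, slack=3)
Line 7: ['rain'] (min_width=4, slack=4)

Answer: |by   are|
|sun     |
|heart   |
|river   |
|who  dog|
|heart   |
|rain    |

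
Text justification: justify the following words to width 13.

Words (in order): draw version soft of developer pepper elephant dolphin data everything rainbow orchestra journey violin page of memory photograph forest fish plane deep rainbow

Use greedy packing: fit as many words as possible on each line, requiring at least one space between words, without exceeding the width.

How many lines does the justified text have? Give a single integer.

Line 1: ['draw', 'version'] (min_width=12, slack=1)
Line 2: ['soft', 'of'] (min_width=7, slack=6)
Line 3: ['developer'] (min_width=9, slack=4)
Line 4: ['pepper'] (min_width=6, slack=7)
Line 5: ['elephant'] (min_width=8, slack=5)
Line 6: ['dolphin', 'data'] (min_width=12, slack=1)
Line 7: ['everything'] (min_width=10, slack=3)
Line 8: ['rainbow'] (min_width=7, slack=6)
Line 9: ['orchestra'] (min_width=9, slack=4)
Line 10: ['journey'] (min_width=7, slack=6)
Line 11: ['violin', 'page'] (min_width=11, slack=2)
Line 12: ['of', 'memory'] (min_width=9, slack=4)
Line 13: ['photograph'] (min_width=10, slack=3)
Line 14: ['forest', 'fish'] (min_width=11, slack=2)
Line 15: ['plane', 'deep'] (min_width=10, slack=3)
Line 16: ['rainbow'] (min_width=7, slack=6)
Total lines: 16

Answer: 16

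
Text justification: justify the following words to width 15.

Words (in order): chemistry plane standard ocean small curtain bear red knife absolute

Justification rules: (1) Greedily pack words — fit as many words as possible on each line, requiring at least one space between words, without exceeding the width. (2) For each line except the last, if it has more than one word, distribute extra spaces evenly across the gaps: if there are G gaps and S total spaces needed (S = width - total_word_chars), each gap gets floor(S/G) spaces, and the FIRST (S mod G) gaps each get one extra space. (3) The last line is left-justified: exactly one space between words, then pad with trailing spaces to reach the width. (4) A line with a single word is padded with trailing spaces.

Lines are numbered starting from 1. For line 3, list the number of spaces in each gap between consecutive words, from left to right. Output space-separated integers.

Answer: 3

Derivation:
Line 1: ['chemistry', 'plane'] (min_width=15, slack=0)
Line 2: ['standard', 'ocean'] (min_width=14, slack=1)
Line 3: ['small', 'curtain'] (min_width=13, slack=2)
Line 4: ['bear', 'red', 'knife'] (min_width=14, slack=1)
Line 5: ['absolute'] (min_width=8, slack=7)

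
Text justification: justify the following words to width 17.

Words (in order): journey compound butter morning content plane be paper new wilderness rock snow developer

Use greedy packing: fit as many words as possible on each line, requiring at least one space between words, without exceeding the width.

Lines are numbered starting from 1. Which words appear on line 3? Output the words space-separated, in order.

Answer: content plane be

Derivation:
Line 1: ['journey', 'compound'] (min_width=16, slack=1)
Line 2: ['butter', 'morning'] (min_width=14, slack=3)
Line 3: ['content', 'plane', 'be'] (min_width=16, slack=1)
Line 4: ['paper', 'new'] (min_width=9, slack=8)
Line 5: ['wilderness', 'rock'] (min_width=15, slack=2)
Line 6: ['snow', 'developer'] (min_width=14, slack=3)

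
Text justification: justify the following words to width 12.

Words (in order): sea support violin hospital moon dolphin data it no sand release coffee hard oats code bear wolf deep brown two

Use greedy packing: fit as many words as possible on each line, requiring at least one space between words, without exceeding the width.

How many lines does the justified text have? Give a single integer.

Line 1: ['sea', 'support'] (min_width=11, slack=1)
Line 2: ['violin'] (min_width=6, slack=6)
Line 3: ['hospital'] (min_width=8, slack=4)
Line 4: ['moon', 'dolphin'] (min_width=12, slack=0)
Line 5: ['data', 'it', 'no'] (min_width=10, slack=2)
Line 6: ['sand', 'release'] (min_width=12, slack=0)
Line 7: ['coffee', 'hard'] (min_width=11, slack=1)
Line 8: ['oats', 'code'] (min_width=9, slack=3)
Line 9: ['bear', 'wolf'] (min_width=9, slack=3)
Line 10: ['deep', 'brown'] (min_width=10, slack=2)
Line 11: ['two'] (min_width=3, slack=9)
Total lines: 11

Answer: 11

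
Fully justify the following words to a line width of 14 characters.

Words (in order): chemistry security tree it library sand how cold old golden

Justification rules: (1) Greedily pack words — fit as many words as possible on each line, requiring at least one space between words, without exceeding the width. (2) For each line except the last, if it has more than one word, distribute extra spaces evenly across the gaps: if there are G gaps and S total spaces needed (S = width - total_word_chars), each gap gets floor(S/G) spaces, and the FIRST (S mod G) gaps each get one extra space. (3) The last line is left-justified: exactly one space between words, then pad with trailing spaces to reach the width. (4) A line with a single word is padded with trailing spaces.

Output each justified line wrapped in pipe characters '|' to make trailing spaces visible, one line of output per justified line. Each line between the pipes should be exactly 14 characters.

Line 1: ['chemistry'] (min_width=9, slack=5)
Line 2: ['security', 'tree'] (min_width=13, slack=1)
Line 3: ['it', 'library'] (min_width=10, slack=4)
Line 4: ['sand', 'how', 'cold'] (min_width=13, slack=1)
Line 5: ['old', 'golden'] (min_width=10, slack=4)

Answer: |chemistry     |
|security  tree|
|it     library|
|sand  how cold|
|old golden    |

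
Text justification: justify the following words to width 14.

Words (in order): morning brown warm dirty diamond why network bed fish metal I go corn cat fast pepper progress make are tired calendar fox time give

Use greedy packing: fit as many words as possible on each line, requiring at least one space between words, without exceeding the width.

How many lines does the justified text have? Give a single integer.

Answer: 11

Derivation:
Line 1: ['morning', 'brown'] (min_width=13, slack=1)
Line 2: ['warm', 'dirty'] (min_width=10, slack=4)
Line 3: ['diamond', 'why'] (min_width=11, slack=3)
Line 4: ['network', 'bed'] (min_width=11, slack=3)
Line 5: ['fish', 'metal', 'I'] (min_width=12, slack=2)
Line 6: ['go', 'corn', 'cat'] (min_width=11, slack=3)
Line 7: ['fast', 'pepper'] (min_width=11, slack=3)
Line 8: ['progress', 'make'] (min_width=13, slack=1)
Line 9: ['are', 'tired'] (min_width=9, slack=5)
Line 10: ['calendar', 'fox'] (min_width=12, slack=2)
Line 11: ['time', 'give'] (min_width=9, slack=5)
Total lines: 11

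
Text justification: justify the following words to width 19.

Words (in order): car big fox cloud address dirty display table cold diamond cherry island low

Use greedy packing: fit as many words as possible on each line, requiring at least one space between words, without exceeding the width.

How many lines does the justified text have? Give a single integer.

Line 1: ['car', 'big', 'fox', 'cloud'] (min_width=17, slack=2)
Line 2: ['address', 'dirty'] (min_width=13, slack=6)
Line 3: ['display', 'table', 'cold'] (min_width=18, slack=1)
Line 4: ['diamond', 'cherry'] (min_width=14, slack=5)
Line 5: ['island', 'low'] (min_width=10, slack=9)
Total lines: 5

Answer: 5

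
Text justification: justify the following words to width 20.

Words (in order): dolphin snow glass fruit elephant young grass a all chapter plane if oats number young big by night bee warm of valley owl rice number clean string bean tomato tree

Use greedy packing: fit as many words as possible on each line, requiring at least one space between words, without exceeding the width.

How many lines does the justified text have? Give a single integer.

Answer: 9

Derivation:
Line 1: ['dolphin', 'snow', 'glass'] (min_width=18, slack=2)
Line 2: ['fruit', 'elephant', 'young'] (min_width=20, slack=0)
Line 3: ['grass', 'a', 'all', 'chapter'] (min_width=19, slack=1)
Line 4: ['plane', 'if', 'oats', 'number'] (min_width=20, slack=0)
Line 5: ['young', 'big', 'by', 'night'] (min_width=18, slack=2)
Line 6: ['bee', 'warm', 'of', 'valley'] (min_width=18, slack=2)
Line 7: ['owl', 'rice', 'number'] (min_width=15, slack=5)
Line 8: ['clean', 'string', 'bean'] (min_width=17, slack=3)
Line 9: ['tomato', 'tree'] (min_width=11, slack=9)
Total lines: 9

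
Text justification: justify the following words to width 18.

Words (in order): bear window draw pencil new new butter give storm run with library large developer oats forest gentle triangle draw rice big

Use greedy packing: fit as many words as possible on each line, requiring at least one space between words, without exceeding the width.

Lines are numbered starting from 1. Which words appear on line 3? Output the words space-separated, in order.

Answer: butter give storm

Derivation:
Line 1: ['bear', 'window', 'draw'] (min_width=16, slack=2)
Line 2: ['pencil', 'new', 'new'] (min_width=14, slack=4)
Line 3: ['butter', 'give', 'storm'] (min_width=17, slack=1)
Line 4: ['run', 'with', 'library'] (min_width=16, slack=2)
Line 5: ['large', 'developer'] (min_width=15, slack=3)
Line 6: ['oats', 'forest', 'gentle'] (min_width=18, slack=0)
Line 7: ['triangle', 'draw', 'rice'] (min_width=18, slack=0)
Line 8: ['big'] (min_width=3, slack=15)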